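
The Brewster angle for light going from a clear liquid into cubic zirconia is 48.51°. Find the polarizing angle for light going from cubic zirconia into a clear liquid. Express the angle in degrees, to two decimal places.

θ_B' ≈ 41.49°

The two Brewster angles are complementary: θ_B' = 90° − θ_B = 90° − 48.51° = 41.49°.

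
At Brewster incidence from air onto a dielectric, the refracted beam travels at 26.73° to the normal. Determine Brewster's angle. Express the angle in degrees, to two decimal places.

θ_B ≈ 63.27°

Brewster's condition makes the reflected and refracted beams perpendicular: θ_B + θ_t = 90°.
So θ_B = 90° − θ_t = 90° − 26.73° = 63.27°.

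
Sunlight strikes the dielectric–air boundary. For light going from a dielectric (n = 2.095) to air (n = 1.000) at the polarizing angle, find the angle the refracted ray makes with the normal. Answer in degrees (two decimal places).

First find Brewster's angle: tan θ_B = 1.000/2.095 = 0.4773, giving θ_B = 25.52°.
The refracted ray is perpendicular to the reflected ray, so θ_t = 90° − θ_B = 64.48°.

θ_t ≈ 64.48°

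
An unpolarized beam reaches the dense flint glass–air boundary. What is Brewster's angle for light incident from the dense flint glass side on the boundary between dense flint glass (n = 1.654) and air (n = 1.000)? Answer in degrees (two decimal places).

tan θ_B = n₂/n₁ = 1.000/1.654 = 0.6046.
So θ_B = arctan 0.6046 = 31.16°.

θ_B ≈ 31.16°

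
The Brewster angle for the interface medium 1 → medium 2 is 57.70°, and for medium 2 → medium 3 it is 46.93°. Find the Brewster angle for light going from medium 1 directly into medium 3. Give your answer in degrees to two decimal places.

Each Brewster angle gives a ratio: n₂/n₁ = tan 57.70° = 1.5818, n₃/n₂ = tan 46.93° = 1.0697.
So n₃/n₁ = (n₂/n₁)(n₃/n₂) = 1.5818 × 1.0697 = 1.6922.
θ_B(1→3) = arctan(1.6922) = 59.42°.

θ_B ≈ 59.42°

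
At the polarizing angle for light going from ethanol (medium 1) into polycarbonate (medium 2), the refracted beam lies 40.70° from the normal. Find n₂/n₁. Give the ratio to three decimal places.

n₂/n₁ ≈ 1.163

θ_B + θ_t = 90°, so θ_B = 90° − 40.70° = 49.30°.
tan θ_B = n₂/n₁, so n₂/n₁ = tan 49.30° = 1.163.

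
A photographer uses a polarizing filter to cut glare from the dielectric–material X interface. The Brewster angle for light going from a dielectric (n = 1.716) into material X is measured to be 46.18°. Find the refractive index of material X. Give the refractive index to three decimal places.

At the Brewster angle, tan θ_B = n₂/n₁ with n₁ on the incident side (a dielectric) and n₂ on the transmitted side (material X).
n₂ = n₁ tan θ_B = 1.716 × tan 46.18° = 1.788.

n ≈ 1.788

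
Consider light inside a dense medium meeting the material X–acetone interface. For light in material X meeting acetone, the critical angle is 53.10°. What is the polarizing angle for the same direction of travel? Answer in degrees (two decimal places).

sin θ_c = n₂/n₁, so n₂/n₁ = sin 53.10° = 0.7997.
Brewster: tan θ_B = n₂/n₁ = 0.7997.
θ_B = arctan(0.7997) = 38.65°.

θ_B ≈ 38.65°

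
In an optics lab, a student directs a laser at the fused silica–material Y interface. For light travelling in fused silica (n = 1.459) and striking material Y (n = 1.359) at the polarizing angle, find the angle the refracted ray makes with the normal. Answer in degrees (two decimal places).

tan θ_B = n₂/n₁ = 1.359/1.459 = 0.9315, so θ_B = 42.97°.
Since θ_B + θ_t = 90° at Brewster incidence, θ_t = 90° − 42.97° = 47.03°.

θ_t ≈ 47.03°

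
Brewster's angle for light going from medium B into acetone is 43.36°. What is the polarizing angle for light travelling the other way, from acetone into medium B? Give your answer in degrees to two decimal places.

θ_B' ≈ 46.64°

tan θ_B' = n₁/n₂ = 1/tan θ_B, so θ_B' = 90° − θ_B.
θ_B' = 90° − 43.36° = 46.64°.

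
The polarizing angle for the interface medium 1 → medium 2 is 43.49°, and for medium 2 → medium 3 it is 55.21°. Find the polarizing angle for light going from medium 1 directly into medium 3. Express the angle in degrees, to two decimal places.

n₂/n₁ = tan 43.49° = 0.9486 and n₃/n₂ = tan 55.21° = 1.4393.
Multiplying, n₃/n₁ = 0.9486 × 1.4393 = 1.3654, and θ_B(1→3) = arctan 1.3654 = 53.78°.

θ_B ≈ 53.78°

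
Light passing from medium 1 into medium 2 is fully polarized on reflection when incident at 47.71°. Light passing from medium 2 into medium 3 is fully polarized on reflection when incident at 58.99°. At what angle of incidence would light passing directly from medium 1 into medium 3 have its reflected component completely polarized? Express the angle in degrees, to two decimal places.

θ_B ≈ 61.33°

Each Brewster angle gives a ratio: n₂/n₁ = tan 47.71° = 1.0994, n₃/n₂ = tan 58.99° = 1.6636.
n₃/n₁ = 1.8289. Then tan θ_B(1→3) = n₃/n₁, so θ_B(1→3) = arctan(1.8289) = 61.33°.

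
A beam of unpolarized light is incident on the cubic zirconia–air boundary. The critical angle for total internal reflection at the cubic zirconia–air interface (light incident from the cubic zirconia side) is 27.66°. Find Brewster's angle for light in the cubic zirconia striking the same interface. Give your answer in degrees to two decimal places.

θ_B ≈ 24.90°

n₂/n₁ = sin θ_c = sin 27.66° = 0.4642.
tan θ_B equals the same ratio, so θ_B = arctan(0.4642) = 24.90°.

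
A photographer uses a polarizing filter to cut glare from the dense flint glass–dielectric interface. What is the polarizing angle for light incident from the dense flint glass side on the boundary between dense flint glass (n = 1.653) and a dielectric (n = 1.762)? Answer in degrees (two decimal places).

θ_B ≈ 46.83°

Brewster's condition: tan θ_B = n₂/n₁ = 1.762/1.653 = 1.0659.
θ_B = arctan(1.0659) = 46.83°.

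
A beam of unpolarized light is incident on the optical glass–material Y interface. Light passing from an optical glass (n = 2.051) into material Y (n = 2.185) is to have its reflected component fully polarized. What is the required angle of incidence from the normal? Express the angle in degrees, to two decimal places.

tan θ_B = n₂/n₁ = 2.185/2.051 = 1.0653.
So θ_B = arctan 1.0653 = 46.81°.

θ_B ≈ 46.81°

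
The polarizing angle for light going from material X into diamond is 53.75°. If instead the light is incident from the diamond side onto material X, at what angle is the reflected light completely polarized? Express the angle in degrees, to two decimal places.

θ_B' ≈ 36.25°

tan θ_B' = n₁/n₂ = 1/tan θ_B, so θ_B' = 90° − θ_B.
θ_B' = 90° − 53.75° = 36.25°.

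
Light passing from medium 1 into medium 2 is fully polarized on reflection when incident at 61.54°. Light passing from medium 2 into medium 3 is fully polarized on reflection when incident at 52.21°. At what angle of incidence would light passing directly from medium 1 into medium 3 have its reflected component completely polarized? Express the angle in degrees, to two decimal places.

θ_B ≈ 67.20°

tan θ_B(1→2) = n₂/n₁ = tan 61.54° = 1.8448.
tan θ_B(2→3) = n₃/n₂ = tan 52.21° = 1.2897.
Multiplying, n₃/n₁ = 1.8448 × 1.2897 = 2.3792, and θ_B(1→3) = arctan 2.3792 = 67.20°.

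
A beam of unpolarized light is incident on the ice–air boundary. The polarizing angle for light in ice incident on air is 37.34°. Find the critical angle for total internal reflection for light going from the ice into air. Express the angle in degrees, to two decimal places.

From Brewster, n₂/n₁ = tan θ_B = tan 37.34° = 0.7629.
Then sin θ_c = n₂/n₁ = 0.7629, so θ_c = arcsin 0.7629 = 49.72°.

θ_c ≈ 49.72°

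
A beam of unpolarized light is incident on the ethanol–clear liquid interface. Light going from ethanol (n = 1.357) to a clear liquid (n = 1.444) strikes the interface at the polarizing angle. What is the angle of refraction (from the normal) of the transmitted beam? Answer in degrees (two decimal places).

θ_B = arctan(n₂/n₁) = arctan(1.444/1.357) = 46.78°.
The refracted ray is perpendicular to the reflected ray, so θ_t = 90° − θ_B = 43.22°.

θ_t ≈ 43.22°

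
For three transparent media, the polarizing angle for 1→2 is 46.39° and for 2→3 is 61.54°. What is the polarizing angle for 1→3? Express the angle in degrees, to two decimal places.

n₂/n₁ = tan 46.39° = 1.0497 and n₃/n₂ = tan 61.54° = 1.8448.
Multiplying, n₃/n₁ = 1.0497 × 1.8448 = 1.9366, and θ_B(1→3) = arctan 1.9366 = 62.69°.

θ_B ≈ 62.69°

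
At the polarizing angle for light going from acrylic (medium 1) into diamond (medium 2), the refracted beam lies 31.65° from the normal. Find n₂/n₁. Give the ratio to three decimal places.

At Brewster incidence θ_B = 90° − θ_t = 90° − 31.65° = 58.35°.
tan θ_B = n₂/n₁, so n₂/n₁ = tan 58.35° = 1.622.

n₂/n₁ ≈ 1.622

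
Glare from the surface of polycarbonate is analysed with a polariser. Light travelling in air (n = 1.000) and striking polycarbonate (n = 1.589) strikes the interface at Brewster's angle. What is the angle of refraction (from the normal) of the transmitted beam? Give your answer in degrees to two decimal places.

First find Brewster's angle: tan θ_B = 1.589/1.000 = 1.5890, giving θ_B = 57.82°.
The refracted ray is perpendicular to the reflected ray, so θ_t = 90° − θ_B = 32.18°.

θ_t ≈ 32.18°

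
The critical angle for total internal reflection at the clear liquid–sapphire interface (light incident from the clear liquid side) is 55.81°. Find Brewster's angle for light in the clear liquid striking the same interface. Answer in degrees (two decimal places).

θ_B ≈ 39.60°

n₂/n₁ = sin θ_c = sin 55.81° = 0.8272.
tan θ_B equals the same ratio, so θ_B = arctan(0.8272) = 39.60°.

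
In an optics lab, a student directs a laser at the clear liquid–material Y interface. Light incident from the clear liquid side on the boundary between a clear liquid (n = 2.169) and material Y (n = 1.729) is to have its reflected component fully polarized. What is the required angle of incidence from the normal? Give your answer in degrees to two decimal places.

Here n₂/n₁ = 1.729/2.169 = 0.7971, and Brewster's law gives tan θ_B = n₂/n₁.
So θ_B = arctan 0.7971 = 38.56°.

θ_B ≈ 38.56°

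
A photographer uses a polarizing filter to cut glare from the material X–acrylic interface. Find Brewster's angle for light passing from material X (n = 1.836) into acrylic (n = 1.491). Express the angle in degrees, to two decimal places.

tan θ_B = n₂/n₁ = 1.491/1.836 = 0.8121. Taking the arctangent, θ_B = 39.08°.

θ_B ≈ 39.08°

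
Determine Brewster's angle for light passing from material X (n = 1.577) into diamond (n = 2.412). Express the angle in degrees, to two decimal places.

Brewster's condition: tan θ_B = n₂/n₁ = 2.412/1.577 = 1.5295.
So θ_B = arctan 1.5295 = 56.82°.

θ_B ≈ 56.82°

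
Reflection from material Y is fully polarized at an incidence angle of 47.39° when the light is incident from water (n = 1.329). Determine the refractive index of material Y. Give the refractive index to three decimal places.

n ≈ 1.445

Brewster's law: tan θ_B = n₂/n₁ (light incident in water, refracted into material Y).
n₂ = n₁ tan θ_B = 1.329 × tan 47.39° = 1.445.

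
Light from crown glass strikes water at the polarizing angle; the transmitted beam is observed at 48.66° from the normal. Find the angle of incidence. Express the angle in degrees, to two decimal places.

θ_B ≈ 41.34°

At Brewster's angle the reflected and refracted rays are perpendicular, so θ_B + θ_t = 90°.
So θ_B = 90° − θ_t = 90° − 48.66° = 41.34°.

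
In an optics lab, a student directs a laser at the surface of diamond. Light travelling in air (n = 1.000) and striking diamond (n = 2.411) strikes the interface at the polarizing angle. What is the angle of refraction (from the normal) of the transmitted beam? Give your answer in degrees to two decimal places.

θ_B = arctan(n₂/n₁) = arctan(2.411/1.000) = 67.47°.
Since θ_B + θ_t = 90° at Brewster incidence, θ_t = 90° − 67.47° = 22.53°.

θ_t ≈ 22.53°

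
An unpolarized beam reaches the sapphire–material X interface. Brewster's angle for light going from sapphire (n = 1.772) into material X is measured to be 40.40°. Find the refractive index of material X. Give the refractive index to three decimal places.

Full polarization of the reflected beam means tan θ_B = n₂/n₁, where n₁ is the incident medium (sapphire).
n₂ = n₁ tan θ_B = 1.772 × tan 40.40° = 1.508.

n ≈ 1.508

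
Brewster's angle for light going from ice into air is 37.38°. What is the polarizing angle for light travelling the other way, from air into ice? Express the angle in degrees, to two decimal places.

θ_B' ≈ 52.62°

The two Brewster angles are complementary: θ_B' = 90° − θ_B = 90° − 37.38° = 52.62°.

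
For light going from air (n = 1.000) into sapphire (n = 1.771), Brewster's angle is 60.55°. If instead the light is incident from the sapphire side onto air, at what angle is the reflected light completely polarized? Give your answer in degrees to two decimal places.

θ_B' ≈ 29.45°

The two Brewster angles are complementary: θ_B' = 90° − θ_B = 90° − 60.55° = 29.45°.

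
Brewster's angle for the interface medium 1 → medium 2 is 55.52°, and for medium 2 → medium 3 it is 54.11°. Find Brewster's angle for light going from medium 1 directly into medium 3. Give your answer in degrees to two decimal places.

θ_B ≈ 63.57°

tan θ_B(1→2) = n₂/n₁ = tan 55.52° = 1.4561.
tan θ_B(2→3) = n₃/n₂ = tan 54.11° = 1.3820.
n₃/n₁ = 2.0123. Then tan θ_B(1→3) = n₃/n₁, so θ_B(1→3) = arctan(2.0123) = 63.57°.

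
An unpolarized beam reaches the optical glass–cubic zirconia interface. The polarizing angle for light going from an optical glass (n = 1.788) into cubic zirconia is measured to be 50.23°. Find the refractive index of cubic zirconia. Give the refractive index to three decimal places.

Brewster's law: tan θ_B = n₂/n₁ (light incident in an optical glass, refracted into cubic zirconia).
n₂ = n₁ tan θ_B = 1.788 × tan 50.23° = 2.148.

n ≈ 2.148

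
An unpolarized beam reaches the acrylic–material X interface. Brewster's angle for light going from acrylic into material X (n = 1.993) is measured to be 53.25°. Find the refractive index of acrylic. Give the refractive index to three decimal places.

Full polarization of the reflected beam means tan θ_B = n₂/n₁, where n₁ is the incident medium (acrylic).
n₁ = n₂ / tan θ_B = 1.993 / tan 53.25° = 1.488.

n ≈ 1.488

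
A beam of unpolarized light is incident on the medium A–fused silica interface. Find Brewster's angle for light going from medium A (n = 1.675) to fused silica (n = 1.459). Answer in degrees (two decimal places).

Here n₂/n₁ = 1.459/1.675 = 0.8710, and Brewster's law gives tan θ_B = n₂/n₁.
So θ_B = arctan 0.8710 = 41.06°.

θ_B ≈ 41.06°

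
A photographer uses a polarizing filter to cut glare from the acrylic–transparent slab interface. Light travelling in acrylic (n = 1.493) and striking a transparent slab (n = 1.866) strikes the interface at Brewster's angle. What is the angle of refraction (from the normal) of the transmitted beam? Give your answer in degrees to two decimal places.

tan θ_B = n₂/n₁ = 1.866/1.493 = 1.2498, so θ_B = 51.34°.
Since θ_B + θ_t = 90° at Brewster incidence, θ_t = 90° − 51.34° = 38.66°.

θ_t ≈ 38.66°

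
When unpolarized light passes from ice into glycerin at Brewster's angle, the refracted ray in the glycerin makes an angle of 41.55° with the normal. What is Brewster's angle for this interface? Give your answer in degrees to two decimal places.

At Brewster's angle the reflected and refracted rays are perpendicular, so θ_B + θ_t = 90°.
So θ_B = 90° − θ_t = 90° − 41.55° = 48.45°.

θ_B ≈ 48.45°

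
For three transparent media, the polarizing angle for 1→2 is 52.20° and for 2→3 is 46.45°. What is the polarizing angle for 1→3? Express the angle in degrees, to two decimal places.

θ_B ≈ 53.60°

n₂/n₁ = tan 52.20° = 1.2892 and n₃/n₂ = tan 46.45° = 1.0519.
n₃/n₁ = 1.3562. Then tan θ_B(1→3) = n₃/n₁, so θ_B(1→3) = arctan(1.3562) = 53.60°.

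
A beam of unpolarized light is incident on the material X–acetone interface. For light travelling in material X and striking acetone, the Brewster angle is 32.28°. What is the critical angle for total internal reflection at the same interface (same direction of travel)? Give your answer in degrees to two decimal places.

tan θ_B = n₂/n₁ = tan 32.28° = 0.6317.
Total internal reflection: sin θ_c = n₂/n₁ = 0.6317.
θ_c = arcsin(0.6317) = 39.17°.

θ_c ≈ 39.17°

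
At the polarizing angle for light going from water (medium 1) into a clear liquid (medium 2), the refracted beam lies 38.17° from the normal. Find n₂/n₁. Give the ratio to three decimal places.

θ_B + θ_t = 90°, so θ_B = 90° − 38.17° = 51.83°.
tan θ_B = n₂/n₁, so n₂/n₁ = tan 51.83° = 1.272.

n₂/n₁ ≈ 1.272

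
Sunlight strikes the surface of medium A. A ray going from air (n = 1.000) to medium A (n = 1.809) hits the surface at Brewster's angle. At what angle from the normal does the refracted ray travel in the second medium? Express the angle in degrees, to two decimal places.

θ_B = arctan(n₂/n₁) = arctan(1.809/1.000) = 61.07°.
Since θ_B + θ_t = 90° at Brewster incidence, θ_t = 90° − 61.07° = 28.93°.

θ_t ≈ 28.93°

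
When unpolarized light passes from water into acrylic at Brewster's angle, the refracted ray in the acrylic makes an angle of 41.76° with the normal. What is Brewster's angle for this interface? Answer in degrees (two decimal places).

θ_B ≈ 48.24°

Brewster's condition makes the reflected and refracted beams perpendicular: θ_B + θ_t = 90°.
So θ_B = 90° − θ_t = 90° − 41.76° = 48.24°.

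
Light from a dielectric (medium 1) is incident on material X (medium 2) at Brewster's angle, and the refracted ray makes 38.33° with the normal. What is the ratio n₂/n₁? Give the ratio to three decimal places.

At Brewster incidence θ_B = 90° − θ_t = 90° − 38.33° = 51.67°.
Then n₂/n₁ = tan θ_B = tan 51.67° = 1.265.

n₂/n₁ ≈ 1.265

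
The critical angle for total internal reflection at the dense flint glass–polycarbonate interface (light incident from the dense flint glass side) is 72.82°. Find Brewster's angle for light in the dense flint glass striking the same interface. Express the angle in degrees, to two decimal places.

θ_B ≈ 43.69°

n₂/n₁ = sin θ_c = sin 72.82° = 0.9554.
tan θ_B equals the same ratio, so θ_B = arctan(0.9554) = 43.69°.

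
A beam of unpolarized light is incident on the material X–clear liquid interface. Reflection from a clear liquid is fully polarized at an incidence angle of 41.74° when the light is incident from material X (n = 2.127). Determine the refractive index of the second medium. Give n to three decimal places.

At Brewster's angle, tan θ_B = n₂/n₁ with n₁ on the incident side (material X) and n₂ on the transmitted side (a clear liquid).
n₂ = n₁ tan θ_B = 2.127 × tan 41.74° = 1.898.

n ≈ 1.898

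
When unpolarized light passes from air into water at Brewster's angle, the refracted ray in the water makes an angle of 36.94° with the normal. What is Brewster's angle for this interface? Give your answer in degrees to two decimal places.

Brewster's condition makes the reflected and refracted beams perpendicular: θ_B + θ_t = 90°.
So θ_B = 90° − θ_t = 90° − 36.94° = 53.06°.

θ_B ≈ 53.06°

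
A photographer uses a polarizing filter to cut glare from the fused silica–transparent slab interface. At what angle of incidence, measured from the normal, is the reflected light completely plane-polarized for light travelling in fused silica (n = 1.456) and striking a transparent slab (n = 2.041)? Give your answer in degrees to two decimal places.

θ_B ≈ 54.50°

tan θ_B = n₂/n₁ = 2.041/1.456 = 1.4018.
So θ_B = arctan 1.4018 = 54.50°.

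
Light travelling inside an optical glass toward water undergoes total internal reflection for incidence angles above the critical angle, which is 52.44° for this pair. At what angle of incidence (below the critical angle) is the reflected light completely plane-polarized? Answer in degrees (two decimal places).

θ_B ≈ 38.40°

sin θ_c = n₂/n₁, so n₂/n₁ = sin 52.44° = 0.7927.
Brewster: tan θ_B = n₂/n₁ = 0.7927.
θ_B = arctan(0.7927) = 38.40°.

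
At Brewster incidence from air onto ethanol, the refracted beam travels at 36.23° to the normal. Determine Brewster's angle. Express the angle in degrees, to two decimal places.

Since the reflected and refracted rays are at right angles at the polarizing angle, θ_B + θ_t = 90°.
θ_B = 90° − 36.23° = 53.77°.

θ_B ≈ 53.77°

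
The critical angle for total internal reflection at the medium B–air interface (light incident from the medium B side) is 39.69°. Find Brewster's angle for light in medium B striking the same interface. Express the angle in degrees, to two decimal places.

θ_B ≈ 32.56°

n₂/n₁ = sin θ_c = sin 39.69° = 0.6386.
tan θ_B equals the same ratio, so θ_B = arctan(0.6386) = 32.56°.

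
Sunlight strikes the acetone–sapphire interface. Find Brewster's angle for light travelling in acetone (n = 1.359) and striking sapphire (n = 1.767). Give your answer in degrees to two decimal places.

Brewster's condition: tan θ_B = n₂/n₁ = 1.767/1.359 = 1.3002.
θ_B = arctan(1.3002) = 52.44°.

θ_B ≈ 52.44°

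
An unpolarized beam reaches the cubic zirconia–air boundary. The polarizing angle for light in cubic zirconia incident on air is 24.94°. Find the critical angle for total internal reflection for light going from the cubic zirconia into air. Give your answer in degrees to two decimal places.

tan θ_B = n₂/n₁ = tan 24.94° = 0.4650.
Total internal reflection: sin θ_c = n₂/n₁ = 0.4650.
θ_c = arcsin(0.4650) = 27.71°.

θ_c ≈ 27.71°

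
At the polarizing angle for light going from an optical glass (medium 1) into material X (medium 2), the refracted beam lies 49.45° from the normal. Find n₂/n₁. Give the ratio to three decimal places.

n₂/n₁ ≈ 0.856

At Brewster incidence θ_B = 90° − θ_t = 90° − 49.45° = 40.55°.
Then n₂/n₁ = tan θ_B = tan 40.55° = 0.856.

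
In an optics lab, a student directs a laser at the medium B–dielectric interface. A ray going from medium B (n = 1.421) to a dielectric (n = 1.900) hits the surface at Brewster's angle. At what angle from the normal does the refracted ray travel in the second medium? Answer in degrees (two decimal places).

θ_t ≈ 36.79°

tan θ_B = n₂/n₁ = 1.900/1.421 = 1.3371, so θ_B = 53.21°.
At Brewster's angle the reflected and refracted rays are perpendicular, so θ_t = 90° − θ_B = 90° − 53.21° = 36.79°.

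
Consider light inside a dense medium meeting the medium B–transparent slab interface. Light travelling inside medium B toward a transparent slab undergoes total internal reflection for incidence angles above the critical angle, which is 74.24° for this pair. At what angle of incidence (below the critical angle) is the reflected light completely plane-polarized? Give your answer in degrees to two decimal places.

sin θ_c = n₂/n₁, so n₂/n₁ = sin 74.24° = 0.9624.
Brewster: tan θ_B = n₂/n₁ = 0.9624.
θ_B = arctan(0.9624) = 43.90°.

θ_B ≈ 43.90°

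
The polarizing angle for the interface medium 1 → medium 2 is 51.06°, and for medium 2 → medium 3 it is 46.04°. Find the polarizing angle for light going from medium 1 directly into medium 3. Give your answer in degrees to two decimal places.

Each Brewster angle gives a ratio: n₂/n₁ = tan 51.06° = 1.2375, n₃/n₂ = tan 46.04° = 1.0370.
n₃/n₁ = 1.2833. Then tan θ_B(1→3) = n₃/n₁, so θ_B(1→3) = arctan(1.2833) = 52.07°.

θ_B ≈ 52.07°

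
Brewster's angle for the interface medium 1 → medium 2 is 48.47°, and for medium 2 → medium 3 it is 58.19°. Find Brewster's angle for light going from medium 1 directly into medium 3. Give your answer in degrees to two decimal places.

θ_B ≈ 61.22°

Each Brewster angle gives a ratio: n₂/n₁ = tan 48.47° = 1.1291, n₃/n₂ = tan 58.19° = 1.6122.
n₃/n₁ = 1.8203. Then tan θ_B(1→3) = n₃/n₁, so θ_B(1→3) = arctan(1.8203) = 61.22°.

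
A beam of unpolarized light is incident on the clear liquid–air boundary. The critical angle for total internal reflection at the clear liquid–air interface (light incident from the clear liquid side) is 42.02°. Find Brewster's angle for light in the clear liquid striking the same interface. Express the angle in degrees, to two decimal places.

θ_B ≈ 33.80°

At the critical angle sin θ_c = n₂/n₁, giving n₂/n₁ = sin 42.02° = 0.6694.
Then tan θ_B = n₂/n₁ = 0.6694, so θ_B = arctan 0.6694 = 33.80°.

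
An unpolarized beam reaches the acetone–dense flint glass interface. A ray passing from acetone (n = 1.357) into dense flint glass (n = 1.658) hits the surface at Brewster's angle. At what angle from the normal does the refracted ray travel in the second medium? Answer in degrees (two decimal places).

θ_t ≈ 39.30°

First find Brewster's angle: tan θ_B = 1.658/1.357 = 1.2218, giving θ_B = 50.70°.
At Brewster's angle the reflected and refracted rays are perpendicular, so θ_t = 90° − θ_B = 90° − 50.70° = 39.30°.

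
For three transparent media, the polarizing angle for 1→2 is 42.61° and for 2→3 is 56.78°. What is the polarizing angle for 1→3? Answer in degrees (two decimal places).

n₂/n₁ = tan 42.61° = 0.9199 and n₃/n₂ = tan 56.78° = 1.5270.
n₃/n₁ = 1.4046. Then tan θ_B(1→3) = n₃/n₁, so θ_B(1→3) = arctan(1.4046) = 54.55°.

θ_B ≈ 54.55°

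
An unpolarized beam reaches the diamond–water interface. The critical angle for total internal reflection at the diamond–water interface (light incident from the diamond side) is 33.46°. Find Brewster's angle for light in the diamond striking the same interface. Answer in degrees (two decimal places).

At the critical angle sin θ_c = n₂/n₁, giving n₂/n₁ = sin 33.46° = 0.5514.
Then tan θ_B = n₂/n₁ = 0.5514, so θ_B = arctan 0.5514 = 28.87°.

θ_B ≈ 28.87°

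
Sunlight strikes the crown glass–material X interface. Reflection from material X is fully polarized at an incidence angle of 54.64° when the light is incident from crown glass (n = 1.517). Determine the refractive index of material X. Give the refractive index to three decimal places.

n ≈ 2.138

Brewster's law: tan θ_B = n₂/n₁ (light incident in crown glass, refracted into material X).
n₂ = n₁ tan θ_B = 1.517 × tan 54.64° = 2.138.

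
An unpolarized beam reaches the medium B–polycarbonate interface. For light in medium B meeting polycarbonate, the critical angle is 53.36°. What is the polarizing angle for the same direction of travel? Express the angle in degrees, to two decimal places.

n₂/n₁ = sin θ_c = sin 53.36° = 0.8024.
tan θ_B equals the same ratio, so θ_B = arctan(0.8024) = 38.74°.

θ_B ≈ 38.74°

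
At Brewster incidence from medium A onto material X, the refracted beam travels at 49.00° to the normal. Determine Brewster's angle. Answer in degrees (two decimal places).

θ_B ≈ 41.00°

Brewster's condition makes the reflected and refracted beams perpendicular: θ_B + θ_t = 90°.
θ_B = 90° − 49.00° = 41.00°.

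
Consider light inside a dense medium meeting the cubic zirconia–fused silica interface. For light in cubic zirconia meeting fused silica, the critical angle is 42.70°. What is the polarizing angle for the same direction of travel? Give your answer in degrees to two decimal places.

n₂/n₁ = sin θ_c = sin 42.70° = 0.6782.
tan θ_B equals the same ratio, so θ_B = arctan(0.6782) = 34.14°.

θ_B ≈ 34.14°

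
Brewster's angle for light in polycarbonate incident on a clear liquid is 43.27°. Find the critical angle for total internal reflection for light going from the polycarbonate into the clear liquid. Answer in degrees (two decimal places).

n₂/n₁ = tan 43.27° = 0.9414; the critical angle satisfies sin θ_c = n₂/n₁.
θ_c = arcsin(0.9414) = 70.28°.

θ_c ≈ 70.28°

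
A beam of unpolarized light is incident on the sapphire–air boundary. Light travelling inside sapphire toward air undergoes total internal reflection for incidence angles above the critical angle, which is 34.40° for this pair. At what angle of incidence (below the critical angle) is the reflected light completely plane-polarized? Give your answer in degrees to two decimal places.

n₂/n₁ = sin θ_c = sin 34.40° = 0.5650.
tan θ_B equals the same ratio, so θ_B = arctan(0.5650) = 29.47°.

θ_B ≈ 29.47°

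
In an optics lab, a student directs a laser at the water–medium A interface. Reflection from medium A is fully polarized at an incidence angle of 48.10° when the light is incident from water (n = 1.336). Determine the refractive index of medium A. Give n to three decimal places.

Brewster's law: tan θ_B = n₂/n₁ (light incident in water, refracted into medium A).
n₂ = n₁ tan θ_B = 1.336 × tan 48.10° = 1.489.

n ≈ 1.489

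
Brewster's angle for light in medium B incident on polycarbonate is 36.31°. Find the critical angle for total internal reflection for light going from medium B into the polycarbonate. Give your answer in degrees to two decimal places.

tan θ_B = n₂/n₁ = tan 36.31° = 0.7348.
Total internal reflection: sin θ_c = n₂/n₁ = 0.7348.
θ_c = arcsin(0.7348) = 47.29°.

θ_c ≈ 47.29°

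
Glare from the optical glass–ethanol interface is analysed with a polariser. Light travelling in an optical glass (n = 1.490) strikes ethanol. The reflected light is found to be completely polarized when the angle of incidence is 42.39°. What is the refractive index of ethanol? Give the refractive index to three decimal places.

n ≈ 1.360

At Brewster's angle, tan θ_B = n₂/n₁ with n₁ on the incident side (an optical glass) and n₂ on the transmitted side (ethanol).
n₂ = n₁ tan θ_B = 1.490 × tan 42.39° = 1.360.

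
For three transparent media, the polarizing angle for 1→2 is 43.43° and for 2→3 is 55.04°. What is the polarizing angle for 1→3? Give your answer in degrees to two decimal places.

Each Brewster angle gives a ratio: n₂/n₁ = tan 43.43° = 0.9466, n₃/n₂ = tan 55.04° = 1.4303.
Multiplying, n₃/n₁ = 0.9466 × 1.4303 = 1.3540, and θ_B(1→3) = arctan 1.3540 = 53.55°.

θ_B ≈ 53.55°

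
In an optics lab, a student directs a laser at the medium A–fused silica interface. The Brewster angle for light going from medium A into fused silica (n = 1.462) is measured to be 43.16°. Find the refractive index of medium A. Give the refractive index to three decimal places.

n ≈ 1.559

At the Brewster angle, tan θ_B = n₂/n₁ with n₁ on the incident side (medium A) and n₂ on the transmitted side (fused silica).
n₁ = n₂ / tan θ_B = 1.462 / tan 43.16° = 1.559.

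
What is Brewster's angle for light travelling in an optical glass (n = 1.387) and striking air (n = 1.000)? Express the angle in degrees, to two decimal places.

θ_B ≈ 35.79°

Brewster's condition: tan θ_B = n₂/n₁ = 1.000/1.387 = 0.7210.
So θ_B = arctan 0.7210 = 35.79°.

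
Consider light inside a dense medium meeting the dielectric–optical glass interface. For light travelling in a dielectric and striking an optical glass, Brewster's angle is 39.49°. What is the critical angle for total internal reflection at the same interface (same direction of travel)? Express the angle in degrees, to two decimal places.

n₂/n₁ = tan 39.49° = 0.8240; the critical angle satisfies sin θ_c = n₂/n₁.
θ_c = arcsin(0.8240) = 55.49°.

θ_c ≈ 55.49°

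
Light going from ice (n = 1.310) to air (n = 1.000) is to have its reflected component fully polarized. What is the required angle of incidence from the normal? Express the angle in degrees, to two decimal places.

θ_B ≈ 37.36°

At Brewster's angle the reflected and refracted rays are perpendicular, which with Snell's law gives tan θ_B = n₂/n₁.
Here n₂/n₁ = 1.000/1.310 = 0.7634, and Brewster's law gives tan θ_B = n₂/n₁. Taking the arctangent, θ_B = 37.36°.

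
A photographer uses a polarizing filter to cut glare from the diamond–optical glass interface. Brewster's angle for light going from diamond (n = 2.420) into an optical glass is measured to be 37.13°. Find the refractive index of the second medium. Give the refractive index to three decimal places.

At Brewster's angle, tan θ_B = n₂/n₁ with n₁ on the incident side (diamond) and n₂ on the transmitted side (an optical glass).
n₂ = n₁ tan θ_B = 2.420 × tan 37.13° = 1.832.

n ≈ 1.832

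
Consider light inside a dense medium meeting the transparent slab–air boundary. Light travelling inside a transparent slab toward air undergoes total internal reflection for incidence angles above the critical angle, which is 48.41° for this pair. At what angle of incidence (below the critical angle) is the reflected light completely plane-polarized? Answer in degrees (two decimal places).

n₂/n₁ = sin θ_c = sin 48.41° = 0.7479.
tan θ_B equals the same ratio, so θ_B = arctan(0.7479) = 36.79°.

θ_B ≈ 36.79°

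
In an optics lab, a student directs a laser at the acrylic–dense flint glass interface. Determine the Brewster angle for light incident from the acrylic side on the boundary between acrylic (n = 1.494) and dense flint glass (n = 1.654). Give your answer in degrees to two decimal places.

θ_B ≈ 47.91°

Here n₂/n₁ = 1.654/1.494 = 1.1071, and Brewster's law gives tan θ_B = n₂/n₁.
So θ_B = arctan 1.1071 = 47.91°.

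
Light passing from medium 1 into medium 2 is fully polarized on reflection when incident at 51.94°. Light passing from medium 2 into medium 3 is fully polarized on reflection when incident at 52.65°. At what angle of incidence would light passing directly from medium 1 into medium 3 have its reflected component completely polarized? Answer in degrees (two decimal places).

θ_B ≈ 59.14°

n₂/n₁ = tan 51.94° = 1.2772 and n₃/n₂ = tan 52.65° = 1.3103.
Multiplying, n₃/n₁ = 1.2772 × 1.3103 = 1.6735, and θ_B(1→3) = arctan 1.6735 = 59.14°.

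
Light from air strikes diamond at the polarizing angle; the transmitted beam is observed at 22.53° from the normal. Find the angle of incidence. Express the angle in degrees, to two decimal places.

θ_B ≈ 67.47°

Since the reflected and refracted rays are at right angles at the polarizing angle, θ_B + θ_t = 90°.
So θ_B = 90° − θ_t = 90° − 22.53° = 67.47°.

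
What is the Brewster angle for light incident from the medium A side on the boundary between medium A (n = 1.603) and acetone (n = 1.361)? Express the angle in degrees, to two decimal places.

Here n₂/n₁ = 1.361/1.603 = 0.8490, and Brewster's law gives tan θ_B = n₂/n₁.
So θ_B = arctan 0.8490 = 40.33°.

θ_B ≈ 40.33°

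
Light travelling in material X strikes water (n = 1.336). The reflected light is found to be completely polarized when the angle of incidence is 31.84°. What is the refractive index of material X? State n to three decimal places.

Brewster's law: tan θ_B = n₂/n₁ (light incident in material X, refracted into water).
n₁ = n₂ / tan θ_B = 1.336 / tan 31.84° = 2.151.

n ≈ 2.151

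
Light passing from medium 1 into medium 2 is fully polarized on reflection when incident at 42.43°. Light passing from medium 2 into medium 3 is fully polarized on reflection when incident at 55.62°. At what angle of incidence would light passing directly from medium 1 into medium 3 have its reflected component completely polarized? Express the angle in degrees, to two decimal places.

Each Brewster angle gives a ratio: n₂/n₁ = tan 42.43° = 0.9141, n₃/n₂ = tan 55.62° = 1.4616.
Multiplying, n₃/n₁ = 0.9141 × 1.4616 = 1.3360, and θ_B(1→3) = arctan 1.3360 = 53.18°.

θ_B ≈ 53.18°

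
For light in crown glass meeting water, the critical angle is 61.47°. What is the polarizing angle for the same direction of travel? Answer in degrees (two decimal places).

θ_B ≈ 41.30°

n₂/n₁ = sin θ_c = sin 61.47° = 0.8786.
tan θ_B equals the same ratio, so θ_B = arctan(0.8786) = 41.30°.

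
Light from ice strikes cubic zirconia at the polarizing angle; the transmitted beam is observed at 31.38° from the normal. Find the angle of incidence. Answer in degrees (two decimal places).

At Brewster's angle the reflected and refracted rays are perpendicular, so θ_B + θ_t = 90°.
So θ_B = 90° − θ_t = 90° − 31.38° = 58.62°.

θ_B ≈ 58.62°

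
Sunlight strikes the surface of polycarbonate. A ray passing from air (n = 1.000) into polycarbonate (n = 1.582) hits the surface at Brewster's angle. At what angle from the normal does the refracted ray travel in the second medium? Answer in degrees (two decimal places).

tan θ_B = n₂/n₁ = 1.582/1.000 = 1.5820, so θ_B = 57.70°.
Since θ_B + θ_t = 90° at Brewster incidence, θ_t = 90° − 57.70° = 32.30°.

θ_t ≈ 32.30°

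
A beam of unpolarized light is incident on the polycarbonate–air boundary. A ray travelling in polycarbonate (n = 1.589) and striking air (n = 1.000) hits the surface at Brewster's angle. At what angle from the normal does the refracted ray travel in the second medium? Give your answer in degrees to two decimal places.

θ_t ≈ 57.82°

First find Brewster's angle: tan θ_B = 1.000/1.589 = 0.6293, giving θ_B = 32.18°.
At Brewster's angle the reflected and refracted rays are perpendicular, so θ_t = 90° − θ_B = 90° − 32.18° = 57.82°.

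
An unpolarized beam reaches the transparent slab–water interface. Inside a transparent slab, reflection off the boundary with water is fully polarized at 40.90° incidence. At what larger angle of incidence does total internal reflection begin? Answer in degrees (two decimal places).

θ_c ≈ 60.02°

n₂/n₁ = tan 40.90° = 0.8662; the critical angle satisfies sin θ_c = n₂/n₁.
θ_c = arcsin(0.8662) = 60.02°.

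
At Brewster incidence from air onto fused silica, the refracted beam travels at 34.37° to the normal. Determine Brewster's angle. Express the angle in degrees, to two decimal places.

Brewster's condition makes the reflected and refracted beams perpendicular: θ_B + θ_t = 90°.
θ_B = 90° − 34.37° = 55.63°.

θ_B ≈ 55.63°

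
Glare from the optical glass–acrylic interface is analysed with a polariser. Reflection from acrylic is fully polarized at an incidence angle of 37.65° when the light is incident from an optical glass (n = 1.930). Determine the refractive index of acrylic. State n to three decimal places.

n ≈ 1.489

At Brewster's angle, tan θ_B = n₂/n₁ with n₁ on the incident side (an optical glass) and n₂ on the transmitted side (acrylic).
n₂ = n₁ tan θ_B = 1.930 × tan 37.65° = 1.489.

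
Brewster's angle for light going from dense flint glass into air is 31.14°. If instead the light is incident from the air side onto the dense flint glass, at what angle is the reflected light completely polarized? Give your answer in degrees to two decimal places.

θ_B' ≈ 58.86°

Reversing the direction swaps n₁ and n₂, so tan θ_B' = 1/tan θ_B and θ_B' = 90° − θ_B.
Hence θ_B' = 90° − 31.14° = 58.86°.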